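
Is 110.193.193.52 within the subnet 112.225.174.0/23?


Subnet network: 112.225.174.0
Test IP AND mask: 110.193.192.0
No, 110.193.193.52 is not in 112.225.174.0/23


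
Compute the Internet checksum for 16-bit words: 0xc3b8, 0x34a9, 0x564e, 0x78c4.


Sum all words (with carry folding):
+ 0xc3b8 = 0xc3b8
+ 0x34a9 = 0xf861
+ 0x564e = 0x4eb0
+ 0x78c4 = 0xc774
One's complement: ~0xc774
Checksum = 0x388b


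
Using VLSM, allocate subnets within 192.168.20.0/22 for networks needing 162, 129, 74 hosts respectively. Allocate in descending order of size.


162 hosts -> /24 (254 usable): 192.168.20.0/24
129 hosts -> /24 (254 usable): 192.168.21.0/24
74 hosts -> /25 (126 usable): 192.168.22.0/25
Allocation: 192.168.20.0/24 (162 hosts, 254 usable); 192.168.21.0/24 (129 hosts, 254 usable); 192.168.22.0/25 (74 hosts, 126 usable)


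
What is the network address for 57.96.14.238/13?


IP:   00111001.01100000.00001110.11101110
Mask: 11111111.11111000.00000000.00000000
AND operation:
Net:  00111001.01100000.00000000.00000000
Network: 57.96.0.0/13


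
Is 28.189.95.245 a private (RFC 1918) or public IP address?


RFC 1918 private ranges:
  10.0.0.0/8 (10.0.0.0 - 10.255.255.255)
  172.16.0.0/12 (172.16.0.0 - 172.31.255.255)
  192.168.0.0/16 (192.168.0.0 - 192.168.255.255)
Public (not in any RFC 1918 range)


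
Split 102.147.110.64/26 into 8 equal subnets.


New prefix = 26 + 3 = 29
Each subnet has 8 addresses
  102.147.110.64/29
  102.147.110.72/29
  102.147.110.80/29
  102.147.110.88/29
  102.147.110.96/29
  102.147.110.104/29
  102.147.110.112/29
  102.147.110.120/29
Subnets: 102.147.110.64/29, 102.147.110.72/29, 102.147.110.80/29, 102.147.110.88/29, 102.147.110.96/29, 102.147.110.104/29, 102.147.110.112/29, 102.147.110.120/29


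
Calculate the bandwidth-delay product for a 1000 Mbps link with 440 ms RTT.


BDP = bandwidth * RTT
= 1000 Mbps * 440 ms
= 1000 * 1e6 * 440 / 1000 bits
= 440000000 bits
= 55000000 bytes
= 53710.9375 KB
BDP = 440000000 bits (55000000 bytes)


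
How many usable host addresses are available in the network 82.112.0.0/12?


Host bits = 32 - 12 = 20
Total addresses = 2^20 = 1048576
Usable = total - 2 (network and broadcast)
Usable hosts: 1048574


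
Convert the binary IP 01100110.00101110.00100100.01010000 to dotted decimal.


01100110 = 102
00101110 = 46
00100100 = 36
01010000 = 80
IP: 102.46.36.80


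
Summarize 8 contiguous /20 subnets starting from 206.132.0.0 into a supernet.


Original prefix: /20
Number of subnets: 8 = 2^3
New prefix = 20 - 3 = 17
Supernet: 206.132.0.0/17


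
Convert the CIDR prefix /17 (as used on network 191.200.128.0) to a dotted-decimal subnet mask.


/17 means 17 network bits, 15 host bits
Binary: 11111111111111111000000000000000
Mask: 255.255.128.0


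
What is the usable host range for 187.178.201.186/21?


Network: 187.178.200.0
Broadcast: 187.178.207.255
First usable = network + 1
Last usable = broadcast - 1
Range: 187.178.200.1 to 187.178.207.254


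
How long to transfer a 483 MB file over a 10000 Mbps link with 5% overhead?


Effective throughput = 10000 * (1 - 5/100) = 9500 Mbps
File size in Mb = 483 * 8 = 3864 Mb
Time = 3864 / 9500
Time = 0.4067 seconds


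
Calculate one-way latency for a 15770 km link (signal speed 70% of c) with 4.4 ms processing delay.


Speed = 0.7 * 3e5 km/s = 210000 km/s
Propagation delay = 15770 / 210000 = 0.0751 s = 75.0952 ms
Processing delay = 4.4 ms
Total one-way latency = 79.4952 ms


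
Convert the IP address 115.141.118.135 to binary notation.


115 = 01110011
141 = 10001101
118 = 01110110
135 = 10000111
Binary: 01110011.10001101.01110110.10000111


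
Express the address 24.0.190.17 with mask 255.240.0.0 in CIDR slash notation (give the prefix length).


Binary: 11111111.11110000.00000000.00000000
Count leading 1s
Prefix: /12


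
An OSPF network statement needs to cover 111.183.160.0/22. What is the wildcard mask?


Subnet mask: 255.255.252.0
Wildcard = 255.255.255.255 - subnet mask
255 - 255 = 0
255 - 255 = 0
255 - 252 = 3
255 - 0 = 255
Wildcard: 0.0.3.255


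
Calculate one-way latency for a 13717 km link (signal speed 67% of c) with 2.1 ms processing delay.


Speed = 0.67 * 3e5 km/s = 201000 km/s
Propagation delay = 13717 / 201000 = 0.0682 s = 68.2438 ms
Processing delay = 2.1 ms
Total one-way latency = 70.3438 ms


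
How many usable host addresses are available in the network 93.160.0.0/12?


Host bits = 32 - 12 = 20
Total addresses = 2^20 = 1048576
Usable = total - 2 (network and broadcast)
Usable hosts: 1048574


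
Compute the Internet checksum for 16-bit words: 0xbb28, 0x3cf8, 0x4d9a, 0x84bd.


Sum all words (with carry folding):
+ 0xbb28 = 0xbb28
+ 0x3cf8 = 0xf820
+ 0x4d9a = 0x45bb
+ 0x84bd = 0xca78
One's complement: ~0xca78
Checksum = 0x3587


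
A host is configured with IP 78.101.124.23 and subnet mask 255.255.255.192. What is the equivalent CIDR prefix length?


Binary: 11111111.11111111.11111111.11000000
Count leading 1s
Prefix: /26


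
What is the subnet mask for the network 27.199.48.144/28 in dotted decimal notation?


/28 means 28 network bits, 4 host bits
Binary: 11111111111111111111111111110000
Mask: 255.255.255.240


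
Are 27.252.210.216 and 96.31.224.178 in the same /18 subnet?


Mask: 255.255.192.0
27.252.210.216 AND mask = 27.252.192.0
96.31.224.178 AND mask = 96.31.192.0
No, different subnets (27.252.192.0 vs 96.31.192.0)


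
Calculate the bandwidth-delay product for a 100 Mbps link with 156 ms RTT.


BDP = bandwidth * RTT
= 100 Mbps * 156 ms
= 100 * 1e6 * 156 / 1000 bits
= 15600000 bits
= 1950000 bytes
= 1904.2969 KB
BDP = 15600000 bits (1950000 bytes)


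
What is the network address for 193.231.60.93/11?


IP:   11000001.11100111.00111100.01011101
Mask: 11111111.11100000.00000000.00000000
AND operation:
Net:  11000001.11100000.00000000.00000000
Network: 193.224.0.0/11


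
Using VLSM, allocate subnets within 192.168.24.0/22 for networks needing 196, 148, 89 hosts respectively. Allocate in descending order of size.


196 hosts -> /24 (254 usable): 192.168.24.0/24
148 hosts -> /24 (254 usable): 192.168.25.0/24
89 hosts -> /25 (126 usable): 192.168.26.0/25
Allocation: 192.168.24.0/24 (196 hosts, 254 usable); 192.168.25.0/24 (148 hosts, 254 usable); 192.168.26.0/25 (89 hosts, 126 usable)


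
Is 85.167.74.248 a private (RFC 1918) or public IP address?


RFC 1918 private ranges:
  10.0.0.0/8 (10.0.0.0 - 10.255.255.255)
  172.16.0.0/12 (172.16.0.0 - 172.31.255.255)
  192.168.0.0/16 (192.168.0.0 - 192.168.255.255)
Public (not in any RFC 1918 range)


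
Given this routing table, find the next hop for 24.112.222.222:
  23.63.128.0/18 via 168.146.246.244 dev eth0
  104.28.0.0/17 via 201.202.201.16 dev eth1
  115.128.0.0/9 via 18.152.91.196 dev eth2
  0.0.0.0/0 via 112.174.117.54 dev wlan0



Longest prefix match for 24.112.222.222:
  /18 23.63.128.0: no
  /17 104.28.0.0: no
  /9 115.128.0.0: no
  /0 0.0.0.0: MATCH
Selected: next-hop 112.174.117.54 via wlan0 (matched /0)


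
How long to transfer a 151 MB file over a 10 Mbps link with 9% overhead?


Effective throughput = 10 * (1 - 9/100) = 9.1 Mbps
File size in Mb = 151 * 8 = 1208 Mb
Time = 1208 / 9.1
Time = 132.7473 seconds


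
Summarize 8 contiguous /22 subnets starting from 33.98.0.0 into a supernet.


Original prefix: /22
Number of subnets: 8 = 2^3
New prefix = 22 - 3 = 19
Supernet: 33.98.0.0/19


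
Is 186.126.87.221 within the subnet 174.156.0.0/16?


Subnet network: 174.156.0.0
Test IP AND mask: 186.126.0.0
No, 186.126.87.221 is not in 174.156.0.0/16


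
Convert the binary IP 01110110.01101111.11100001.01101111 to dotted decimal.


01110110 = 118
01101111 = 111
11100001 = 225
01101111 = 111
IP: 118.111.225.111


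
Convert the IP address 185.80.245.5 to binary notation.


185 = 10111001
80 = 01010000
245 = 11110101
5 = 00000101
Binary: 10111001.01010000.11110101.00000101


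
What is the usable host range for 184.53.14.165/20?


Network: 184.53.0.0
Broadcast: 184.53.15.255
First usable = network + 1
Last usable = broadcast - 1
Range: 184.53.0.1 to 184.53.15.254


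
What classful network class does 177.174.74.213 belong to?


First octet: 177
Binary: 10110001
10xxxxxx -> Class B (128-191)
Class B, default mask 255.255.0.0 (/16)


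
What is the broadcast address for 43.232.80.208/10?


Network: 43.192.0.0/10
Host bits = 22
Set all host bits to 1:
Broadcast: 43.255.255.255


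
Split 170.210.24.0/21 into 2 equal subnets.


New prefix = 21 + 1 = 22
Each subnet has 1024 addresses
  170.210.24.0/22
  170.210.28.0/22
Subnets: 170.210.24.0/22, 170.210.28.0/22


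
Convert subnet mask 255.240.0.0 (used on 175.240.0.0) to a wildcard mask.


Subnet mask: 255.240.0.0
Wildcard = 255.255.255.255 - subnet mask
255 - 255 = 0
255 - 240 = 15
255 - 0 = 255
255 - 0 = 255
Wildcard: 0.15.255.255


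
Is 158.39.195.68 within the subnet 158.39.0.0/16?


Subnet network: 158.39.0.0
Test IP AND mask: 158.39.0.0
Yes, 158.39.195.68 is in 158.39.0.0/16


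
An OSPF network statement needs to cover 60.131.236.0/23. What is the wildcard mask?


Subnet mask: 255.255.254.0
Wildcard = 255.255.255.255 - subnet mask
255 - 255 = 0
255 - 255 = 0
255 - 254 = 1
255 - 0 = 255
Wildcard: 0.0.1.255


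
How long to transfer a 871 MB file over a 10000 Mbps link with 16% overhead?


Effective throughput = 10000 * (1 - 16/100) = 8400 Mbps
File size in Mb = 871 * 8 = 6968 Mb
Time = 6968 / 8400
Time = 0.8295 seconds


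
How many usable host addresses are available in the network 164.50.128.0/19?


Host bits = 32 - 19 = 13
Total addresses = 2^13 = 8192
Usable = total - 2 (network and broadcast)
Usable hosts: 8190


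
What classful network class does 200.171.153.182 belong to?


First octet: 200
Binary: 11001000
110xxxxx -> Class C (192-223)
Class C, default mask 255.255.255.0 (/24)


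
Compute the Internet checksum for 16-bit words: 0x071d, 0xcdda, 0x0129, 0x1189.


Sum all words (with carry folding):
+ 0x071d = 0x071d
+ 0xcdda = 0xd4f7
+ 0x0129 = 0xd620
+ 0x1189 = 0xe7a9
One's complement: ~0xe7a9
Checksum = 0x1856


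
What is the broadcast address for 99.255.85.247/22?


Network: 99.255.84.0/22
Host bits = 10
Set all host bits to 1:
Broadcast: 99.255.87.255


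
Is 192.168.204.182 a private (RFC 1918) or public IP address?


RFC 1918 private ranges:
  10.0.0.0/8 (10.0.0.0 - 10.255.255.255)
  172.16.0.0/12 (172.16.0.0 - 172.31.255.255)
  192.168.0.0/16 (192.168.0.0 - 192.168.255.255)
Private (in 192.168.0.0/16)


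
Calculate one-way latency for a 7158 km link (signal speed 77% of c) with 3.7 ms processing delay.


Speed = 0.77 * 3e5 km/s = 231000 km/s
Propagation delay = 7158 / 231000 = 0.031 s = 30.987 ms
Processing delay = 3.7 ms
Total one-way latency = 34.687 ms


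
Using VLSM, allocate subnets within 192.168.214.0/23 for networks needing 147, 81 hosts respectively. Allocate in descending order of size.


147 hosts -> /24 (254 usable): 192.168.214.0/24
81 hosts -> /25 (126 usable): 192.168.215.0/25
Allocation: 192.168.214.0/24 (147 hosts, 254 usable); 192.168.215.0/25 (81 hosts, 126 usable)


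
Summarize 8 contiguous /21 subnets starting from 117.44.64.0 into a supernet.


Original prefix: /21
Number of subnets: 8 = 2^3
New prefix = 21 - 3 = 18
Supernet: 117.44.64.0/18


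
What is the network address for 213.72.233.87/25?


IP:   11010101.01001000.11101001.01010111
Mask: 11111111.11111111.11111111.10000000
AND operation:
Net:  11010101.01001000.11101001.00000000
Network: 213.72.233.0/25


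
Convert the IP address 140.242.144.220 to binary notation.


140 = 10001100
242 = 11110010
144 = 10010000
220 = 11011100
Binary: 10001100.11110010.10010000.11011100


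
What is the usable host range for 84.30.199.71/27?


Network: 84.30.199.64
Broadcast: 84.30.199.95
First usable = network + 1
Last usable = broadcast - 1
Range: 84.30.199.65 to 84.30.199.94


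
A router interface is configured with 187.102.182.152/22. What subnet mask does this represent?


/22 means 22 network bits, 10 host bits
Binary: 11111111111111111111110000000000
Mask: 255.255.252.0


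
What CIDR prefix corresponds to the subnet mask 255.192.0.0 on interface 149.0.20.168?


Binary: 11111111.11000000.00000000.00000000
Count leading 1s
Prefix: /10


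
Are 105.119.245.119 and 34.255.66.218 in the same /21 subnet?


Mask: 255.255.248.0
105.119.245.119 AND mask = 105.119.240.0
34.255.66.218 AND mask = 34.255.64.0
No, different subnets (105.119.240.0 vs 34.255.64.0)


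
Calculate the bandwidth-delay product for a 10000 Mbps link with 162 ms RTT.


BDP = bandwidth * RTT
= 10000 Mbps * 162 ms
= 10000 * 1e6 * 162 / 1000 bits
= 1620000000 bits
= 202500000 bytes
= 197753.9062 KB
BDP = 1620000000 bits (202500000 bytes)


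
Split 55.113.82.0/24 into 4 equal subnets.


New prefix = 24 + 2 = 26
Each subnet has 64 addresses
  55.113.82.0/26
  55.113.82.64/26
  55.113.82.128/26
  55.113.82.192/26
Subnets: 55.113.82.0/26, 55.113.82.64/26, 55.113.82.128/26, 55.113.82.192/26


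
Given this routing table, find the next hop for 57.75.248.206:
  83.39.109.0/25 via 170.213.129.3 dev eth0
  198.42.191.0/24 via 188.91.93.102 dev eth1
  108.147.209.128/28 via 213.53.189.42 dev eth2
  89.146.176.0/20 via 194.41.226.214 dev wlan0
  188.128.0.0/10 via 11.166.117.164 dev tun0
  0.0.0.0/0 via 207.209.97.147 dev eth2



Longest prefix match for 57.75.248.206:
  /25 83.39.109.0: no
  /24 198.42.191.0: no
  /28 108.147.209.128: no
  /20 89.146.176.0: no
  /10 188.128.0.0: no
  /0 0.0.0.0: MATCH
Selected: next-hop 207.209.97.147 via eth2 (matched /0)


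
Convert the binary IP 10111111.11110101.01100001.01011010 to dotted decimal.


10111111 = 191
11110101 = 245
01100001 = 97
01011010 = 90
IP: 191.245.97.90


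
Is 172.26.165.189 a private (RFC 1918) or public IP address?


RFC 1918 private ranges:
  10.0.0.0/8 (10.0.0.0 - 10.255.255.255)
  172.16.0.0/12 (172.16.0.0 - 172.31.255.255)
  192.168.0.0/16 (192.168.0.0 - 192.168.255.255)
Private (in 172.16.0.0/12)


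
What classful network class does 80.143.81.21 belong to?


First octet: 80
Binary: 01010000
0xxxxxxx -> Class A (1-126)
Class A, default mask 255.0.0.0 (/8)


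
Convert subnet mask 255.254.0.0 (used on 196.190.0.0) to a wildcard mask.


Subnet mask: 255.254.0.0
Wildcard = 255.255.255.255 - subnet mask
255 - 255 = 0
255 - 254 = 1
255 - 0 = 255
255 - 0 = 255
Wildcard: 0.1.255.255


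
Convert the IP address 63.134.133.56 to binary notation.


63 = 00111111
134 = 10000110
133 = 10000101
56 = 00111000
Binary: 00111111.10000110.10000101.00111000


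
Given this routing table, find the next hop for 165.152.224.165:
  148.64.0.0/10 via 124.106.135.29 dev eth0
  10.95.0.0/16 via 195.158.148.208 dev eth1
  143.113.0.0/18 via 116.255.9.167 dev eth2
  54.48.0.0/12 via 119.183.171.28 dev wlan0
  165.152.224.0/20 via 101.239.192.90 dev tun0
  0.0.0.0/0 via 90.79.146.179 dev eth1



Longest prefix match for 165.152.224.165:
  /10 148.64.0.0: no
  /16 10.95.0.0: no
  /18 143.113.0.0: no
  /12 54.48.0.0: no
  /20 165.152.224.0: MATCH
  /0 0.0.0.0: MATCH
Selected: next-hop 101.239.192.90 via tun0 (matched /20)


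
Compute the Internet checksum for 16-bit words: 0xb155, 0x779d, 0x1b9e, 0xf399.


Sum all words (with carry folding):
+ 0xb155 = 0xb155
+ 0x779d = 0x28f3
+ 0x1b9e = 0x4491
+ 0xf399 = 0x382b
One's complement: ~0x382b
Checksum = 0xc7d4


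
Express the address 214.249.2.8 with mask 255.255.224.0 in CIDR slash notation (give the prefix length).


Binary: 11111111.11111111.11100000.00000000
Count leading 1s
Prefix: /19


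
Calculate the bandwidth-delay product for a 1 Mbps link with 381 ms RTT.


BDP = bandwidth * RTT
= 1 Mbps * 381 ms
= 1 * 1e6 * 381 / 1000 bits
= 381000 bits
= 47625 bytes
= 46.5088 KB
BDP = 381000 bits (47625 bytes)


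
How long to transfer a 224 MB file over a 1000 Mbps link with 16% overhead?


Effective throughput = 1000 * (1 - 16/100) = 840 Mbps
File size in Mb = 224 * 8 = 1792 Mb
Time = 1792 / 840
Time = 2.1333 seconds


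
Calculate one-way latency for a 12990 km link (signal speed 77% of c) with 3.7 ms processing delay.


Speed = 0.77 * 3e5 km/s = 231000 km/s
Propagation delay = 12990 / 231000 = 0.0562 s = 56.2338 ms
Processing delay = 3.7 ms
Total one-way latency = 59.9338 ms


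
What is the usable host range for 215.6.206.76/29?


Network: 215.6.206.72
Broadcast: 215.6.206.79
First usable = network + 1
Last usable = broadcast - 1
Range: 215.6.206.73 to 215.6.206.78


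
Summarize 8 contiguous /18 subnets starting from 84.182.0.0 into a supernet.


Original prefix: /18
Number of subnets: 8 = 2^3
New prefix = 18 - 3 = 15
Supernet: 84.182.0.0/15


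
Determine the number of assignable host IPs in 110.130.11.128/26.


Host bits = 32 - 26 = 6
Total addresses = 2^6 = 64
Usable = total - 2 (network and broadcast)
Usable hosts: 62


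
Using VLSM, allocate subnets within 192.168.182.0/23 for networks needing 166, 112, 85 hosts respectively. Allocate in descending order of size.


166 hosts -> /24 (254 usable): 192.168.182.0/24
112 hosts -> /25 (126 usable): 192.168.183.0/25
85 hosts -> /25 (126 usable): 192.168.183.128/25
Allocation: 192.168.182.0/24 (166 hosts, 254 usable); 192.168.183.0/25 (112 hosts, 126 usable); 192.168.183.128/25 (85 hosts, 126 usable)


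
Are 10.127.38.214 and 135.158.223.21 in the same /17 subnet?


Mask: 255.255.128.0
10.127.38.214 AND mask = 10.127.0.0
135.158.223.21 AND mask = 135.158.128.0
No, different subnets (10.127.0.0 vs 135.158.128.0)


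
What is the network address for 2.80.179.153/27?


IP:   00000010.01010000.10110011.10011001
Mask: 11111111.11111111.11111111.11100000
AND operation:
Net:  00000010.01010000.10110011.10000000
Network: 2.80.179.128/27


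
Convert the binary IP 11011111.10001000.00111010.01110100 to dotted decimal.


11011111 = 223
10001000 = 136
00111010 = 58
01110100 = 116
IP: 223.136.58.116


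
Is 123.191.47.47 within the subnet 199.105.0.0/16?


Subnet network: 199.105.0.0
Test IP AND mask: 123.191.0.0
No, 123.191.47.47 is not in 199.105.0.0/16


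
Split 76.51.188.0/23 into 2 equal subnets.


New prefix = 23 + 1 = 24
Each subnet has 256 addresses
  76.51.188.0/24
  76.51.189.0/24
Subnets: 76.51.188.0/24, 76.51.189.0/24


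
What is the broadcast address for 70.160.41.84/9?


Network: 70.128.0.0/9
Host bits = 23
Set all host bits to 1:
Broadcast: 70.255.255.255


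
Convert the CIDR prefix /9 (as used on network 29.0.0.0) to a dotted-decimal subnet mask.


/9 means 9 network bits, 23 host bits
Binary: 11111111100000000000000000000000
Mask: 255.128.0.0


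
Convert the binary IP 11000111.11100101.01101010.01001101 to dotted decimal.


11000111 = 199
11100101 = 229
01101010 = 106
01001101 = 77
IP: 199.229.106.77


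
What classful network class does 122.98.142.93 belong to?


First octet: 122
Binary: 01111010
0xxxxxxx -> Class A (1-126)
Class A, default mask 255.0.0.0 (/8)


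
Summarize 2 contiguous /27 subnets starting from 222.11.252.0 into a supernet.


Original prefix: /27
Number of subnets: 2 = 2^1
New prefix = 27 - 1 = 26
Supernet: 222.11.252.0/26


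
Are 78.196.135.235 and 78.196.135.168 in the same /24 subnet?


Mask: 255.255.255.0
78.196.135.235 AND mask = 78.196.135.0
78.196.135.168 AND mask = 78.196.135.0
Yes, same subnet (78.196.135.0)


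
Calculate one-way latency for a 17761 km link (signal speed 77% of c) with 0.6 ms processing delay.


Speed = 0.77 * 3e5 km/s = 231000 km/s
Propagation delay = 17761 / 231000 = 0.0769 s = 76.8874 ms
Processing delay = 0.6 ms
Total one-way latency = 77.4874 ms


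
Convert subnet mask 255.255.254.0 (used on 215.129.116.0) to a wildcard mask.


Subnet mask: 255.255.254.0
Wildcard = 255.255.255.255 - subnet mask
255 - 255 = 0
255 - 255 = 0
255 - 254 = 1
255 - 0 = 255
Wildcard: 0.0.1.255


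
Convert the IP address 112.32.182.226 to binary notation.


112 = 01110000
32 = 00100000
182 = 10110110
226 = 11100010
Binary: 01110000.00100000.10110110.11100010


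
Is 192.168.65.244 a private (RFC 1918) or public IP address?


RFC 1918 private ranges:
  10.0.0.0/8 (10.0.0.0 - 10.255.255.255)
  172.16.0.0/12 (172.16.0.0 - 172.31.255.255)
  192.168.0.0/16 (192.168.0.0 - 192.168.255.255)
Private (in 192.168.0.0/16)


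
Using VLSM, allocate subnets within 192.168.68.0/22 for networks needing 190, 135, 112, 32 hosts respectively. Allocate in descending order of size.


190 hosts -> /24 (254 usable): 192.168.68.0/24
135 hosts -> /24 (254 usable): 192.168.69.0/24
112 hosts -> /25 (126 usable): 192.168.70.0/25
32 hosts -> /26 (62 usable): 192.168.70.128/26
Allocation: 192.168.68.0/24 (190 hosts, 254 usable); 192.168.69.0/24 (135 hosts, 254 usable); 192.168.70.0/25 (112 hosts, 126 usable); 192.168.70.128/26 (32 hosts, 62 usable)


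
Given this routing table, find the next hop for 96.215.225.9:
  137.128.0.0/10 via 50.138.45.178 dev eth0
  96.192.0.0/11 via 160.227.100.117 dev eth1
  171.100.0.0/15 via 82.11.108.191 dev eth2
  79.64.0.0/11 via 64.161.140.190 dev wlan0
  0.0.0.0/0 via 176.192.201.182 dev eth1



Longest prefix match for 96.215.225.9:
  /10 137.128.0.0: no
  /11 96.192.0.0: MATCH
  /15 171.100.0.0: no
  /11 79.64.0.0: no
  /0 0.0.0.0: MATCH
Selected: next-hop 160.227.100.117 via eth1 (matched /11)


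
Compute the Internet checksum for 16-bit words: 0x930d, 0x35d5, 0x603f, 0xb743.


Sum all words (with carry folding):
+ 0x930d = 0x930d
+ 0x35d5 = 0xc8e2
+ 0x603f = 0x2922
+ 0xb743 = 0xe065
One's complement: ~0xe065
Checksum = 0x1f9a


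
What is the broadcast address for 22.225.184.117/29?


Network: 22.225.184.112/29
Host bits = 3
Set all host bits to 1:
Broadcast: 22.225.184.119


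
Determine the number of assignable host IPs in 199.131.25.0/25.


Host bits = 32 - 25 = 7
Total addresses = 2^7 = 128
Usable = total - 2 (network and broadcast)
Usable hosts: 126


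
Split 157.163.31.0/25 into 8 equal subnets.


New prefix = 25 + 3 = 28
Each subnet has 16 addresses
  157.163.31.0/28
  157.163.31.16/28
  157.163.31.32/28
  157.163.31.48/28
  157.163.31.64/28
  157.163.31.80/28
  157.163.31.96/28
  157.163.31.112/28
Subnets: 157.163.31.0/28, 157.163.31.16/28, 157.163.31.32/28, 157.163.31.48/28, 157.163.31.64/28, 157.163.31.80/28, 157.163.31.96/28, 157.163.31.112/28


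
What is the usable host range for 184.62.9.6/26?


Network: 184.62.9.0
Broadcast: 184.62.9.63
First usable = network + 1
Last usable = broadcast - 1
Range: 184.62.9.1 to 184.62.9.62


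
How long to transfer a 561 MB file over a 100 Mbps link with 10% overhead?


Effective throughput = 100 * (1 - 10/100) = 90 Mbps
File size in Mb = 561 * 8 = 4488 Mb
Time = 4488 / 90
Time = 49.8667 seconds


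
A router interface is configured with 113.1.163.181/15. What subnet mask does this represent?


/15 means 15 network bits, 17 host bits
Binary: 11111111111111100000000000000000
Mask: 255.254.0.0


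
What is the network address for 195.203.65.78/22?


IP:   11000011.11001011.01000001.01001110
Mask: 11111111.11111111.11111100.00000000
AND operation:
Net:  11000011.11001011.01000000.00000000
Network: 195.203.64.0/22


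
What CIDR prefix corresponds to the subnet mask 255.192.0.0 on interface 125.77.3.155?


Binary: 11111111.11000000.00000000.00000000
Count leading 1s
Prefix: /10


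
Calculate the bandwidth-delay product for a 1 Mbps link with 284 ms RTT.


BDP = bandwidth * RTT
= 1 Mbps * 284 ms
= 1 * 1e6 * 284 / 1000 bits
= 284000 bits
= 35500 bytes
= 34.668 KB
BDP = 284000 bits (35500 bytes)


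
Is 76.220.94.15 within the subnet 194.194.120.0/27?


Subnet network: 194.194.120.0
Test IP AND mask: 76.220.94.0
No, 76.220.94.15 is not in 194.194.120.0/27


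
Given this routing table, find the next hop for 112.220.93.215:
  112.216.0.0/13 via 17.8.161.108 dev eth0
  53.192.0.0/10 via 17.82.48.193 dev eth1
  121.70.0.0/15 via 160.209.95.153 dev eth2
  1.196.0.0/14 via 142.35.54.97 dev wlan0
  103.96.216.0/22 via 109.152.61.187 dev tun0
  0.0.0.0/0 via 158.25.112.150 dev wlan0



Longest prefix match for 112.220.93.215:
  /13 112.216.0.0: MATCH
  /10 53.192.0.0: no
  /15 121.70.0.0: no
  /14 1.196.0.0: no
  /22 103.96.216.0: no
  /0 0.0.0.0: MATCH
Selected: next-hop 17.8.161.108 via eth0 (matched /13)


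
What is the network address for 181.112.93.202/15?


IP:   10110101.01110000.01011101.11001010
Mask: 11111111.11111110.00000000.00000000
AND operation:
Net:  10110101.01110000.00000000.00000000
Network: 181.112.0.0/15


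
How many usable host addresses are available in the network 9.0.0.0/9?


Host bits = 32 - 9 = 23
Total addresses = 2^23 = 8388608
Usable = total - 2 (network and broadcast)
Usable hosts: 8388606


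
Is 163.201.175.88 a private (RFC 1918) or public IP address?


RFC 1918 private ranges:
  10.0.0.0/8 (10.0.0.0 - 10.255.255.255)
  172.16.0.0/12 (172.16.0.0 - 172.31.255.255)
  192.168.0.0/16 (192.168.0.0 - 192.168.255.255)
Public (not in any RFC 1918 range)


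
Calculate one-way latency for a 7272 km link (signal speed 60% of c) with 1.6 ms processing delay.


Speed = 0.6 * 3e5 km/s = 180000 km/s
Propagation delay = 7272 / 180000 = 0.0404 s = 40.4 ms
Processing delay = 1.6 ms
Total one-way latency = 42 ms


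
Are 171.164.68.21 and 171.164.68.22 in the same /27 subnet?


Mask: 255.255.255.224
171.164.68.21 AND mask = 171.164.68.0
171.164.68.22 AND mask = 171.164.68.0
Yes, same subnet (171.164.68.0)


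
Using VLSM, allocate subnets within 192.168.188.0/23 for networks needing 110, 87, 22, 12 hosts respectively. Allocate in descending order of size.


110 hosts -> /25 (126 usable): 192.168.188.0/25
87 hosts -> /25 (126 usable): 192.168.188.128/25
22 hosts -> /27 (30 usable): 192.168.189.0/27
12 hosts -> /28 (14 usable): 192.168.189.32/28
Allocation: 192.168.188.0/25 (110 hosts, 126 usable); 192.168.188.128/25 (87 hosts, 126 usable); 192.168.189.0/27 (22 hosts, 30 usable); 192.168.189.32/28 (12 hosts, 14 usable)


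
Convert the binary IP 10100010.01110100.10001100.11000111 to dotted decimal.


10100010 = 162
01110100 = 116
10001100 = 140
11000111 = 199
IP: 162.116.140.199


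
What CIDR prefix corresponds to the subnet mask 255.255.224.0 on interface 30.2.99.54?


Binary: 11111111.11111111.11100000.00000000
Count leading 1s
Prefix: /19


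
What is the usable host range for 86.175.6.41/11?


Network: 86.160.0.0
Broadcast: 86.191.255.255
First usable = network + 1
Last usable = broadcast - 1
Range: 86.160.0.1 to 86.191.255.254


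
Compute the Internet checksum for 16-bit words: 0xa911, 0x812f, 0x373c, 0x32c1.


Sum all words (with carry folding):
+ 0xa911 = 0xa911
+ 0x812f = 0x2a41
+ 0x373c = 0x617d
+ 0x32c1 = 0x943e
One's complement: ~0x943e
Checksum = 0x6bc1


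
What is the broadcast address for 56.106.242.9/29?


Network: 56.106.242.8/29
Host bits = 3
Set all host bits to 1:
Broadcast: 56.106.242.15


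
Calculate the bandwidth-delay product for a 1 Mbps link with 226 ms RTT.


BDP = bandwidth * RTT
= 1 Mbps * 226 ms
= 1 * 1e6 * 226 / 1000 bits
= 226000 bits
= 28250 bytes
= 27.5879 KB
BDP = 226000 bits (28250 bytes)


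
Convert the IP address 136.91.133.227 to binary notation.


136 = 10001000
91 = 01011011
133 = 10000101
227 = 11100011
Binary: 10001000.01011011.10000101.11100011


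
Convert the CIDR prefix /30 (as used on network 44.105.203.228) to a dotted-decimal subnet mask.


/30 means 30 network bits, 2 host bits
Binary: 11111111111111111111111111111100
Mask: 255.255.255.252


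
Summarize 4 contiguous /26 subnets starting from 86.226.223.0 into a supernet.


Original prefix: /26
Number of subnets: 4 = 2^2
New prefix = 26 - 2 = 24
Supernet: 86.226.223.0/24


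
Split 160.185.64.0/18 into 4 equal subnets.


New prefix = 18 + 2 = 20
Each subnet has 4096 addresses
  160.185.64.0/20
  160.185.80.0/20
  160.185.96.0/20
  160.185.112.0/20
Subnets: 160.185.64.0/20, 160.185.80.0/20, 160.185.96.0/20, 160.185.112.0/20


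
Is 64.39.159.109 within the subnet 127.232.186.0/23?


Subnet network: 127.232.186.0
Test IP AND mask: 64.39.158.0
No, 64.39.159.109 is not in 127.232.186.0/23


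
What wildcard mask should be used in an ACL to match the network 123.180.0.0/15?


Subnet mask: 255.254.0.0
Wildcard = 255.255.255.255 - subnet mask
255 - 255 = 0
255 - 254 = 1
255 - 0 = 255
255 - 0 = 255
Wildcard: 0.1.255.255


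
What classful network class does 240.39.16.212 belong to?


First octet: 240
Binary: 11110000
1111xxxx -> Class E (240-255)
Class E (reserved), default mask N/A


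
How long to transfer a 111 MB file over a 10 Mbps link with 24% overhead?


Effective throughput = 10 * (1 - 24/100) = 7.6 Mbps
File size in Mb = 111 * 8 = 888 Mb
Time = 888 / 7.6
Time = 116.8421 seconds


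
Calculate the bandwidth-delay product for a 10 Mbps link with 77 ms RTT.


BDP = bandwidth * RTT
= 10 Mbps * 77 ms
= 10 * 1e6 * 77 / 1000 bits
= 770000 bits
= 96250 bytes
= 93.9941 KB
BDP = 770000 bits (96250 bytes)


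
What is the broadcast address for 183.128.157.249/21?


Network: 183.128.152.0/21
Host bits = 11
Set all host bits to 1:
Broadcast: 183.128.159.255


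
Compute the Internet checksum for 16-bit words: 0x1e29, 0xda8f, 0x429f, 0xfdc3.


Sum all words (with carry folding):
+ 0x1e29 = 0x1e29
+ 0xda8f = 0xf8b8
+ 0x429f = 0x3b58
+ 0xfdc3 = 0x391c
One's complement: ~0x391c
Checksum = 0xc6e3


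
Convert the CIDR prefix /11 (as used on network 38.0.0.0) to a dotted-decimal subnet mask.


/11 means 11 network bits, 21 host bits
Binary: 11111111111000000000000000000000
Mask: 255.224.0.0


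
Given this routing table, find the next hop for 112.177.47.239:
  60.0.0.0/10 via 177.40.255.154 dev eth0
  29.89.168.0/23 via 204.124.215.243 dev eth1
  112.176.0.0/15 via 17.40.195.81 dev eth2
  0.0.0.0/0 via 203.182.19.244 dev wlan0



Longest prefix match for 112.177.47.239:
  /10 60.0.0.0: no
  /23 29.89.168.0: no
  /15 112.176.0.0: MATCH
  /0 0.0.0.0: MATCH
Selected: next-hop 17.40.195.81 via eth2 (matched /15)


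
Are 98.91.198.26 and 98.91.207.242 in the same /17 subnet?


Mask: 255.255.128.0
98.91.198.26 AND mask = 98.91.128.0
98.91.207.242 AND mask = 98.91.128.0
Yes, same subnet (98.91.128.0)


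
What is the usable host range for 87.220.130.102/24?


Network: 87.220.130.0
Broadcast: 87.220.130.255
First usable = network + 1
Last usable = broadcast - 1
Range: 87.220.130.1 to 87.220.130.254


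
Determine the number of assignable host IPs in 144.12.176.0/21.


Host bits = 32 - 21 = 11
Total addresses = 2^11 = 2048
Usable = total - 2 (network and broadcast)
Usable hosts: 2046


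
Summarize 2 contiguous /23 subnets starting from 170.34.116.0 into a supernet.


Original prefix: /23
Number of subnets: 2 = 2^1
New prefix = 23 - 1 = 22
Supernet: 170.34.116.0/22


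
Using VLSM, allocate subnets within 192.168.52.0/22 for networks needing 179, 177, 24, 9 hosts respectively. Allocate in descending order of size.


179 hosts -> /24 (254 usable): 192.168.52.0/24
177 hosts -> /24 (254 usable): 192.168.53.0/24
24 hosts -> /27 (30 usable): 192.168.54.0/27
9 hosts -> /28 (14 usable): 192.168.54.32/28
Allocation: 192.168.52.0/24 (179 hosts, 254 usable); 192.168.53.0/24 (177 hosts, 254 usable); 192.168.54.0/27 (24 hosts, 30 usable); 192.168.54.32/28 (9 hosts, 14 usable)


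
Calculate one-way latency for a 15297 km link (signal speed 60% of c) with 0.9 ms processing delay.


Speed = 0.6 * 3e5 km/s = 180000 km/s
Propagation delay = 15297 / 180000 = 0.085 s = 84.9833 ms
Processing delay = 0.9 ms
Total one-way latency = 85.8833 ms


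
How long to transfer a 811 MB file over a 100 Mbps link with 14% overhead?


Effective throughput = 100 * (1 - 14/100) = 86 Mbps
File size in Mb = 811 * 8 = 6488 Mb
Time = 6488 / 86
Time = 75.4419 seconds


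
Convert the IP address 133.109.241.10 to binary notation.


133 = 10000101
109 = 01101101
241 = 11110001
10 = 00001010
Binary: 10000101.01101101.11110001.00001010


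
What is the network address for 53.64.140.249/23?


IP:   00110101.01000000.10001100.11111001
Mask: 11111111.11111111.11111110.00000000
AND operation:
Net:  00110101.01000000.10001100.00000000
Network: 53.64.140.0/23


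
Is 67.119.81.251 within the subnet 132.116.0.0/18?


Subnet network: 132.116.0.0
Test IP AND mask: 67.119.64.0
No, 67.119.81.251 is not in 132.116.0.0/18


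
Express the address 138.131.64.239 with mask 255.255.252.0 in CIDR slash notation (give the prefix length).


Binary: 11111111.11111111.11111100.00000000
Count leading 1s
Prefix: /22


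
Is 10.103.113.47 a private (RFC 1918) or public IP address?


RFC 1918 private ranges:
  10.0.0.0/8 (10.0.0.0 - 10.255.255.255)
  172.16.0.0/12 (172.16.0.0 - 172.31.255.255)
  192.168.0.0/16 (192.168.0.0 - 192.168.255.255)
Private (in 10.0.0.0/8)


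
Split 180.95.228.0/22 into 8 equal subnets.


New prefix = 22 + 3 = 25
Each subnet has 128 addresses
  180.95.228.0/25
  180.95.228.128/25
  180.95.229.0/25
  180.95.229.128/25
  180.95.230.0/25
  180.95.230.128/25
  180.95.231.0/25
  180.95.231.128/25
Subnets: 180.95.228.0/25, 180.95.228.128/25, 180.95.229.0/25, 180.95.229.128/25, 180.95.230.0/25, 180.95.230.128/25, 180.95.231.0/25, 180.95.231.128/25


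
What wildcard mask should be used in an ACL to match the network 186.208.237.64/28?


Subnet mask: 255.255.255.240
Wildcard = 255.255.255.255 - subnet mask
255 - 255 = 0
255 - 255 = 0
255 - 255 = 0
255 - 240 = 15
Wildcard: 0.0.0.15


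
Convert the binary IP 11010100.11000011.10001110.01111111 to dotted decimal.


11010100 = 212
11000011 = 195
10001110 = 142
01111111 = 127
IP: 212.195.142.127


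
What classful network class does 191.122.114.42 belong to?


First octet: 191
Binary: 10111111
10xxxxxx -> Class B (128-191)
Class B, default mask 255.255.0.0 (/16)


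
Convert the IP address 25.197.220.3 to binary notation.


25 = 00011001
197 = 11000101
220 = 11011100
3 = 00000011
Binary: 00011001.11000101.11011100.00000011


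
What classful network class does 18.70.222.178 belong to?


First octet: 18
Binary: 00010010
0xxxxxxx -> Class A (1-126)
Class A, default mask 255.0.0.0 (/8)


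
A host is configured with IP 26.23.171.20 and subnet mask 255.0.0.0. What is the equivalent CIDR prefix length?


Binary: 11111111.00000000.00000000.00000000
Count leading 1s
Prefix: /8


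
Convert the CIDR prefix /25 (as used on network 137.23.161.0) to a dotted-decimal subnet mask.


/25 means 25 network bits, 7 host bits
Binary: 11111111111111111111111110000000
Mask: 255.255.255.128


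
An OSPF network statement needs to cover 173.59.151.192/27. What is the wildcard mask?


Subnet mask: 255.255.255.224
Wildcard = 255.255.255.255 - subnet mask
255 - 255 = 0
255 - 255 = 0
255 - 255 = 0
255 - 224 = 31
Wildcard: 0.0.0.31


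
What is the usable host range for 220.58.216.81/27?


Network: 220.58.216.64
Broadcast: 220.58.216.95
First usable = network + 1
Last usable = broadcast - 1
Range: 220.58.216.65 to 220.58.216.94


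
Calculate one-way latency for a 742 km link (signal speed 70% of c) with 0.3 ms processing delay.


Speed = 0.7 * 3e5 km/s = 210000 km/s
Propagation delay = 742 / 210000 = 0.0035 s = 3.5333 ms
Processing delay = 0.3 ms
Total one-way latency = 3.8333 ms


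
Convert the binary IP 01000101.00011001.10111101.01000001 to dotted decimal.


01000101 = 69
00011001 = 25
10111101 = 189
01000001 = 65
IP: 69.25.189.65


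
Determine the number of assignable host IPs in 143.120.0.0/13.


Host bits = 32 - 13 = 19
Total addresses = 2^19 = 524288
Usable = total - 2 (network and broadcast)
Usable hosts: 524286


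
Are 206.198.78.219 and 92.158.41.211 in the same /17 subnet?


Mask: 255.255.128.0
206.198.78.219 AND mask = 206.198.0.0
92.158.41.211 AND mask = 92.158.0.0
No, different subnets (206.198.0.0 vs 92.158.0.0)


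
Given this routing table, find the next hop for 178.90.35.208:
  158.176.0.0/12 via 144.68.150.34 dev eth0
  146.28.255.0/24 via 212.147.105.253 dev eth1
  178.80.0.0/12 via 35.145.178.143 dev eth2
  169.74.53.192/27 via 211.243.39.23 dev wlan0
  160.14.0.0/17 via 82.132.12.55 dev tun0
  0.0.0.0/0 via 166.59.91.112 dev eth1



Longest prefix match for 178.90.35.208:
  /12 158.176.0.0: no
  /24 146.28.255.0: no
  /12 178.80.0.0: MATCH
  /27 169.74.53.192: no
  /17 160.14.0.0: no
  /0 0.0.0.0: MATCH
Selected: next-hop 35.145.178.143 via eth2 (matched /12)


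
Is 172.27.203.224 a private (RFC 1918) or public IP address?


RFC 1918 private ranges:
  10.0.0.0/8 (10.0.0.0 - 10.255.255.255)
  172.16.0.0/12 (172.16.0.0 - 172.31.255.255)
  192.168.0.0/16 (192.168.0.0 - 192.168.255.255)
Private (in 172.16.0.0/12)


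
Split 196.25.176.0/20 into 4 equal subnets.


New prefix = 20 + 2 = 22
Each subnet has 1024 addresses
  196.25.176.0/22
  196.25.180.0/22
  196.25.184.0/22
  196.25.188.0/22
Subnets: 196.25.176.0/22, 196.25.180.0/22, 196.25.184.0/22, 196.25.188.0/22


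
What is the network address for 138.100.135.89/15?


IP:   10001010.01100100.10000111.01011001
Mask: 11111111.11111110.00000000.00000000
AND operation:
Net:  10001010.01100100.00000000.00000000
Network: 138.100.0.0/15


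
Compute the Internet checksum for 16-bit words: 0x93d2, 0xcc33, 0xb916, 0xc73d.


Sum all words (with carry folding):
+ 0x93d2 = 0x93d2
+ 0xcc33 = 0x6006
+ 0xb916 = 0x191d
+ 0xc73d = 0xe05a
One's complement: ~0xe05a
Checksum = 0x1fa5


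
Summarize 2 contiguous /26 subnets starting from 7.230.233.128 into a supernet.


Original prefix: /26
Number of subnets: 2 = 2^1
New prefix = 26 - 1 = 25
Supernet: 7.230.233.128/25


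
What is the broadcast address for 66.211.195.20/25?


Network: 66.211.195.0/25
Host bits = 7
Set all host bits to 1:
Broadcast: 66.211.195.127


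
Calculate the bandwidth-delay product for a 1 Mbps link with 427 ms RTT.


BDP = bandwidth * RTT
= 1 Mbps * 427 ms
= 1 * 1e6 * 427 / 1000 bits
= 427000 bits
= 53375 bytes
= 52.124 KB
BDP = 427000 bits (53375 bytes)


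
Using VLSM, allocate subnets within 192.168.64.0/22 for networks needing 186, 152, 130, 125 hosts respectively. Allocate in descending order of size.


186 hosts -> /24 (254 usable): 192.168.64.0/24
152 hosts -> /24 (254 usable): 192.168.65.0/24
130 hosts -> /24 (254 usable): 192.168.66.0/24
125 hosts -> /25 (126 usable): 192.168.67.0/25
Allocation: 192.168.64.0/24 (186 hosts, 254 usable); 192.168.65.0/24 (152 hosts, 254 usable); 192.168.66.0/24 (130 hosts, 254 usable); 192.168.67.0/25 (125 hosts, 126 usable)


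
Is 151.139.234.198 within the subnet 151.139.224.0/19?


Subnet network: 151.139.224.0
Test IP AND mask: 151.139.224.0
Yes, 151.139.234.198 is in 151.139.224.0/19


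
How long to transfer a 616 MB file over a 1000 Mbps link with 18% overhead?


Effective throughput = 1000 * (1 - 18/100) = 820.0 Mbps
File size in Mb = 616 * 8 = 4928 Mb
Time = 4928 / 820.0
Time = 6.0098 seconds


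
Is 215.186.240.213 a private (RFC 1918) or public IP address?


RFC 1918 private ranges:
  10.0.0.0/8 (10.0.0.0 - 10.255.255.255)
  172.16.0.0/12 (172.16.0.0 - 172.31.255.255)
  192.168.0.0/16 (192.168.0.0 - 192.168.255.255)
Public (not in any RFC 1918 range)


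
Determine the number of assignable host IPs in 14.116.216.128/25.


Host bits = 32 - 25 = 7
Total addresses = 2^7 = 128
Usable = total - 2 (network and broadcast)
Usable hosts: 126


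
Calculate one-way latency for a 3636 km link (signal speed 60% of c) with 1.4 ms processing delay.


Speed = 0.6 * 3e5 km/s = 180000 km/s
Propagation delay = 3636 / 180000 = 0.0202 s = 20.2 ms
Processing delay = 1.4 ms
Total one-way latency = 21.6 ms
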